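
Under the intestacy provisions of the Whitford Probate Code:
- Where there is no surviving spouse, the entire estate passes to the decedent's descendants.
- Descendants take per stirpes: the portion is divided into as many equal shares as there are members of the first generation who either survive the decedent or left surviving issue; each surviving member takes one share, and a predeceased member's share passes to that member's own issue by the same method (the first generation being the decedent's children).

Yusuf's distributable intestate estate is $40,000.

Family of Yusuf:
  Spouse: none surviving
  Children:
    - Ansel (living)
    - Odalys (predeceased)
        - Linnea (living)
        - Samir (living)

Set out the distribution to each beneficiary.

Ansel: $20,000; Linnea: $10,000; Samir: $10,000

The entire $40,000 passes to the descendants.
That amount ($40,000) is divided into 2 shares of $20,000: Ansel takes $20,000; Odalys's $20,000 share passes to Odalys's issue.
Odalys's share ($20,000) is divided into 2 shares of $10,000: Linnea and Samir each take $10,000.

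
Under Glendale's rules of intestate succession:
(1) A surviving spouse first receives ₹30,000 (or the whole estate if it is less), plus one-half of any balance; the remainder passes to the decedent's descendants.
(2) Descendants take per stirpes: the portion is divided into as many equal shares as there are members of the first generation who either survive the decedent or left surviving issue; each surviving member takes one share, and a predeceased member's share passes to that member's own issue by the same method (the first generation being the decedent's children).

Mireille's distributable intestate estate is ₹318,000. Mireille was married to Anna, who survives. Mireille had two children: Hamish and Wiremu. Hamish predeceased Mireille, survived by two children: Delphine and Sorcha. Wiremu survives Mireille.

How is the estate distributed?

Anna first takes ₹30,000, leaving a balance of ₹288,000. Anna then takes one-half of the balance (₹144,000), for a total of ₹174,000. The remaining ₹144,000 passes to the descendants.
The descendants' portion (₹144,000) is divided into 2 shares of ₹72,000: Wiremu takes ₹72,000; Hamish's ₹72,000 share passes to Hamish's issue.
Hamish's share (₹72,000) is divided into 2 shares of ₹36,000: Delphine and Sorcha each take ₹36,000.

Anna: ₹174,000; Delphine: ₹36,000; Sorcha: ₹36,000; Wiremu: ₹72,000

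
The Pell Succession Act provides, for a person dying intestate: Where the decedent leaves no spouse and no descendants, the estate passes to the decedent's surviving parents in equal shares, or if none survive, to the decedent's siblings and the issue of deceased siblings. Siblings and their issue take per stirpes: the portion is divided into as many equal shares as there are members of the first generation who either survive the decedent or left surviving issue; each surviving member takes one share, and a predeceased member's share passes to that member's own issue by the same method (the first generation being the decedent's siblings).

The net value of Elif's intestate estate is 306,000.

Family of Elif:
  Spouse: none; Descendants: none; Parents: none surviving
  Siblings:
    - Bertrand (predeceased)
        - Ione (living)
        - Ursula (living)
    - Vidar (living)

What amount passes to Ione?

The entire 306,000 passes to the siblings and their issue.
That amount (306,000) is divided into 2 shares of 153,000: Vidar takes 153,000; Bertrand's 153,000 share passes to Bertrand's issue.
Bertrand's share (153,000) is divided into 2 shares of 76,500: Ione and Ursula each take 76,500.

Ione receives 76,500.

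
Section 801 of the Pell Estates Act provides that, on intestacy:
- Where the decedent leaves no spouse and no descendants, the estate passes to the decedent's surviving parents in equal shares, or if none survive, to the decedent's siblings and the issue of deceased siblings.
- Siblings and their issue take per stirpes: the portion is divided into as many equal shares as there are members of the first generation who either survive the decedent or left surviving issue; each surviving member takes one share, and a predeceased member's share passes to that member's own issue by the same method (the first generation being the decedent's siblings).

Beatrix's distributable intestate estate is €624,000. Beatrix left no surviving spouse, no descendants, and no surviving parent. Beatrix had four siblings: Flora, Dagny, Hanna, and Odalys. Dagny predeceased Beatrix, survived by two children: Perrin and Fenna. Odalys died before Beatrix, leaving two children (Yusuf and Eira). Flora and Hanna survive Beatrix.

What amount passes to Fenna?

The entire €624,000 passes to the siblings and their issue.
That amount (€624,000) is divided into 4 shares of €156,000: Flora and Hanna each take €156,000; Dagny's €156,000 share passes to Dagny's issue; Odalys's €156,000 share passes to Odalys's issue.
Dagny's share (€156,000) is divided into 2 shares of €78,000: Perrin and Fenna each take €78,000.
Odalys's share (€156,000) is divided into 2 shares of €78,000: Yusuf and Eira each take €78,000.

Fenna receives €78,000.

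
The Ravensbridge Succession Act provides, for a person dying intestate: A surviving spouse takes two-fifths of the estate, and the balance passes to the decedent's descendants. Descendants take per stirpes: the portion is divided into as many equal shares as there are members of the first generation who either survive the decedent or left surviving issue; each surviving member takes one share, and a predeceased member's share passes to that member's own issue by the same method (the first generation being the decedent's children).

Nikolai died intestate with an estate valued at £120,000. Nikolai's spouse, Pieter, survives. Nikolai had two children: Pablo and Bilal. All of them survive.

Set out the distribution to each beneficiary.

Pieter takes two-fifths of £120,000 = £48,000. The remaining £72,000 passes to the descendants.
The descendants' portion (£72,000) is divided into 2 shares of £36,000: Pablo and Bilal each take £36,000.

Pieter: £48,000; Pablo: £36,000; Bilal: £36,000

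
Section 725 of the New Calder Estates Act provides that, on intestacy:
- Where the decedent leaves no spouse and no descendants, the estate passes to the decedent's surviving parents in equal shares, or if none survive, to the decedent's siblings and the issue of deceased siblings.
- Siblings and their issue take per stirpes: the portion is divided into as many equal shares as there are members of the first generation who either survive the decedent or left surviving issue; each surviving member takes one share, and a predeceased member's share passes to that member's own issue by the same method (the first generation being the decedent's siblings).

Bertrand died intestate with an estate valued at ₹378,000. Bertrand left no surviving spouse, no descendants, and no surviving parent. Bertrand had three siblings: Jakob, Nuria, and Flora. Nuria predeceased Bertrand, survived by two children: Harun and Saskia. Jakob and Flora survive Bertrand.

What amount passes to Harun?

The entire ₹378,000 passes to the siblings and their issue.
That amount (₹378,000) is divided into 3 shares of ₹126,000: Jakob and Flora each take ₹126,000; Nuria's ₹126,000 share passes to Nuria's issue.
Nuria's share (₹126,000) is divided into 2 shares of ₹63,000: Harun and Saskia each take ₹63,000.

Harun receives ₹63,000.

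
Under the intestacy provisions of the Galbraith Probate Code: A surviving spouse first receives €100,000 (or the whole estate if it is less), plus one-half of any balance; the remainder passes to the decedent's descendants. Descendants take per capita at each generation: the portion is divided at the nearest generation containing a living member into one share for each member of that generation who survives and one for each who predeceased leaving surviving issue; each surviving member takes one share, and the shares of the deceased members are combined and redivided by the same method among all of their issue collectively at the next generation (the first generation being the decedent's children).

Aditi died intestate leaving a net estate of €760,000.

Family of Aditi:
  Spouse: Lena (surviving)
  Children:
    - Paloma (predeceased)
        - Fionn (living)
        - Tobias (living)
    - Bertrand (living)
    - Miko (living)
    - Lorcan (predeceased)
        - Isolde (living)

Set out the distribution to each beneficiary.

Lena: €430,000; Fionn: €55,000; Tobias: €55,000; Bertrand: €82,500; Miko: €82,500; Isolde: €55,000

Lena first takes €100,000, leaving a balance of €660,000. Lena then takes one-half of the balance (€330,000), for a total of €430,000. The remaining €330,000 passes to the descendants.
The descendants' portion (€330,000) is divided at the children's generation into 4 shares of €82,500. Bertrand and Miko each take €82,500. The 2 shares of the deceased (Paloma and Lorcan) are combined into a pool of €165,000.
That pool (€165,000) is divided at the grandchildren's generation equally among Fionn, Tobias, and Isolde: €55,000 each.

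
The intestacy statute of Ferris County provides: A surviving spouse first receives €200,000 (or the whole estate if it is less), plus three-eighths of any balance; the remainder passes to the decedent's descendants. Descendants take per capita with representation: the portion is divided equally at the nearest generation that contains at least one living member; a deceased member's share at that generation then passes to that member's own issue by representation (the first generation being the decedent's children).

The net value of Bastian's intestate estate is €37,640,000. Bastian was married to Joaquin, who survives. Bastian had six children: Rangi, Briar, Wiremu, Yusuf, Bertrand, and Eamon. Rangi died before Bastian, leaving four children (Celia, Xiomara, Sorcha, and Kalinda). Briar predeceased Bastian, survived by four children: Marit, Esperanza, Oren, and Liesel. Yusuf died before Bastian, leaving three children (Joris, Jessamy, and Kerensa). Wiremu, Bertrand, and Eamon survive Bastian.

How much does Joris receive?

Joris receives €1,300,000.

Joaquin first takes €200,000, leaving a balance of €37,440,000. Joaquin then takes three-eighths of the balance (€14,040,000), for a total of €14,240,000. The remaining €23,400,000 passes to the descendants.
The descendants' portion (€23,400,000) is divided into 6 shares of €3,900,000: Wiremu, Bertrand, and Eamon each take €3,900,000; Rangi's €3,900,000 share passes to Rangi's issue; Briar's €3,900,000 share passes to Briar's issue; Yusuf's €3,900,000 share passes to Yusuf's issue.
Rangi's share (€3,900,000) is divided into 4 shares of €975,000: Celia, Xiomara, Sorcha, and Kalinda each take €975,000.
Briar's share (€3,900,000) is divided into 4 shares of €975,000: Marit, Esperanza, Oren, and Liesel each take €975,000.
Yusuf's share (€3,900,000) is divided into 3 shares of €1,300,000: Joris, Jessamy, and Kerensa each take €1,300,000.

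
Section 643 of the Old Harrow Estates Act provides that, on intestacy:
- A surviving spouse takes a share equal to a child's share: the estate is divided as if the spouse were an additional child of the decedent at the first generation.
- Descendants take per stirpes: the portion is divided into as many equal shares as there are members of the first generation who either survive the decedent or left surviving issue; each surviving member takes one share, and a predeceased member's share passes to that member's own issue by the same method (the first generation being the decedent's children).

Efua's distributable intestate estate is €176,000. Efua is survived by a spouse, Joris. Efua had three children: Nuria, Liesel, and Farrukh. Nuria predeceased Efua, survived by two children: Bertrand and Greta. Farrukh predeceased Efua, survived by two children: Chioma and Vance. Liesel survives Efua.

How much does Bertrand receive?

The spouse counts as an additional share at the children's level, so there are 4 primary shares of €44,000. Joris takes one such share (€44,000).
The children's combined portion (€132,000) is divided into 3 shares of €44,000: Liesel takes €44,000; Nuria's €44,000 share passes to Nuria's issue; Farrukh's €44,000 share passes to Farrukh's issue.
Nuria's share (€44,000) is divided into 2 shares of €22,000: Bertrand and Greta each take €22,000.
Farrukh's share (€44,000) is divided into 2 shares of €22,000: Chioma and Vance each take €22,000.

Bertrand receives €22,000.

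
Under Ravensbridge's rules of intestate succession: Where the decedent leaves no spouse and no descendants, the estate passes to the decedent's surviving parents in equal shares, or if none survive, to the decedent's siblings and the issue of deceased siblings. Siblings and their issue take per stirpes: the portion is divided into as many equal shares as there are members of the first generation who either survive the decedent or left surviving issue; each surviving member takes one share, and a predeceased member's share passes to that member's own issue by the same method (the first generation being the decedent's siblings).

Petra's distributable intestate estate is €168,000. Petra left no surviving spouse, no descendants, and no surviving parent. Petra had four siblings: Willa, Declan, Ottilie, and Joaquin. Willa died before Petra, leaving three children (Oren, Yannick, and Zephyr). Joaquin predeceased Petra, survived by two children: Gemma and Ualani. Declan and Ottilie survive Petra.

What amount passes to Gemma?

The entire €168,000 passes to the siblings and their issue.
That amount (€168,000) is divided into 4 shares of €42,000: Declan and Ottilie each take €42,000; Willa's €42,000 share passes to Willa's issue; Joaquin's €42,000 share passes to Joaquin's issue.
Willa's share (€42,000) is divided into 3 shares of €14,000: Oren, Yannick, and Zephyr each take €14,000.
Joaquin's share (€42,000) is divided into 2 shares of €21,000: Gemma and Ualani each take €21,000.

Gemma receives €21,000.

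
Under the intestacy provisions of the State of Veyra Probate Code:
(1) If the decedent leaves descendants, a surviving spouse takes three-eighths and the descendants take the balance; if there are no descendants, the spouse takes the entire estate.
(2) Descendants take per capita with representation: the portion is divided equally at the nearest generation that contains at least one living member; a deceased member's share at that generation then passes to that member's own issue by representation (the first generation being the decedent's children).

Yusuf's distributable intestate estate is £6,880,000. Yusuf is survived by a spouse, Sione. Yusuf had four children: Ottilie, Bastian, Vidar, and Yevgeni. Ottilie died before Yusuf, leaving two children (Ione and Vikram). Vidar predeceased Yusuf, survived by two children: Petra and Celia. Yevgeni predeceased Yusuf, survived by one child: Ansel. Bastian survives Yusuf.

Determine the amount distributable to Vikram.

Vikram receives £537,500.

Sione takes three-eighths of £6,880,000 = £2,580,000. The remaining £4,300,000 passes to the descendants.
The descendants' portion (£4,300,000) is divided into 4 shares of £1,075,000: Bastian takes £1,075,000; Ottilie's £1,075,000 share passes to Ottilie's issue; Vidar's £1,075,000 share passes to Vidar's issue; Yevgeni's £1,075,000 share passes to Yevgeni's issue.
Ottilie's share (£1,075,000) is divided into 2 shares of £537,500: Ione and Vikram each take £537,500.
Vidar's share (£1,075,000) is divided into 2 shares of £537,500: Petra and Celia each take £537,500.
Yevgeni's share (£1,075,000) passes entirely to Ansel.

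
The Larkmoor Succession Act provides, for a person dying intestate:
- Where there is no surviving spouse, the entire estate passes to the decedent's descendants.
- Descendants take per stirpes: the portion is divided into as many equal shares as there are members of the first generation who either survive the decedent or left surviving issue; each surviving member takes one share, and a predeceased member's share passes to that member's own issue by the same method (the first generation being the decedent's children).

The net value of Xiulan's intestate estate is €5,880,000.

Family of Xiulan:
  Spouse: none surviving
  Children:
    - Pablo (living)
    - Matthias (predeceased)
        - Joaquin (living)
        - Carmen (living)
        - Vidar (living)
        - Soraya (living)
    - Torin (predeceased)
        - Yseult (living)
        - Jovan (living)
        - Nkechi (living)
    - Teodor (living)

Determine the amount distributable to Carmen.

The entire €5,880,000 passes to the descendants.
That amount (€5,880,000) is divided into 4 shares of €1,470,000: Pablo and Teodor each take €1,470,000; Matthias's €1,470,000 share passes to Matthias's issue; Torin's €1,470,000 share passes to Torin's issue.
Matthias's share (€1,470,000) is divided into 4 shares of €367,500: Joaquin, Carmen, Vidar, and Soraya each take €367,500.
Torin's share (€1,470,000) is divided into 3 shares of €490,000: Yseult, Jovan, and Nkechi each take €490,000.

Carmen receives €367,500.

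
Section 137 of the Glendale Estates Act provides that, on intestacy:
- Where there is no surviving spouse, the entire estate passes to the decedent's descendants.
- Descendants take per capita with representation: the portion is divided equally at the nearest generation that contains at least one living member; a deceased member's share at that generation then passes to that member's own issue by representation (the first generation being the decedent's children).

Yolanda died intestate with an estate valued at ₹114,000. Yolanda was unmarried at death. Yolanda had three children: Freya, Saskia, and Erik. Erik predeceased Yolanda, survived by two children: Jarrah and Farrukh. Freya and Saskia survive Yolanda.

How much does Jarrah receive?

The entire ₹114,000 passes to the descendants.
That amount (₹114,000) is divided into 3 shares of ₹38,000: Freya and Saskia each take ₹38,000; Erik's ₹38,000 share passes to Erik's issue.
Erik's share (₹38,000) is divided into 2 shares of ₹19,000: Jarrah and Farrukh each take ₹19,000.

Jarrah receives ₹19,000.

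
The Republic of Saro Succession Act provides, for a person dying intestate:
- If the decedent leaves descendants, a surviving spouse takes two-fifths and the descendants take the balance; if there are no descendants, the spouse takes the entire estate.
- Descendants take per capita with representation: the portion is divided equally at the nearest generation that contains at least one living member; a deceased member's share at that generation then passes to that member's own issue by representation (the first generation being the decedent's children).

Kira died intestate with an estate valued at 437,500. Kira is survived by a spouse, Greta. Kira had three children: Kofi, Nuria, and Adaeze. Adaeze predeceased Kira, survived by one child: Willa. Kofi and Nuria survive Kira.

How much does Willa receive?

Greta takes two-fifths of 437,500 = 175,000. The remaining 262,500 passes to the descendants.
The descendants' portion (262,500) is divided into 3 shares of 87,500: Kofi and Nuria each take 87,500; Adaeze's 87,500 share passes to Adaeze's issue.
Adaeze's share (87,500) passes entirely to Willa.

Willa receives 87,500.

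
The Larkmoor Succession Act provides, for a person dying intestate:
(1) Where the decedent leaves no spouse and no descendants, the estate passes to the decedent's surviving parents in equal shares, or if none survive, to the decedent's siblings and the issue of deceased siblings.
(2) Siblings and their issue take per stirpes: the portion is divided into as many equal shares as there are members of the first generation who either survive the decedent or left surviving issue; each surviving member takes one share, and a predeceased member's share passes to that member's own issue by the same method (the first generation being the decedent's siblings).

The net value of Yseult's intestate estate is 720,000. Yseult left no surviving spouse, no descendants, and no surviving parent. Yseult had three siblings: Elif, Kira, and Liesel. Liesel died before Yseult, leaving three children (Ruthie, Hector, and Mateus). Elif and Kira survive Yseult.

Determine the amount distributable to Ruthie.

The entire 720,000 passes to the siblings and their issue.
That amount (720,000) is divided into 3 shares of 240,000: Elif and Kira each take 240,000; Liesel's 240,000 share passes to Liesel's issue.
Liesel's share (240,000) is divided into 3 shares of 80,000: Ruthie, Hector, and Mateus each take 80,000.

Ruthie receives 80,000.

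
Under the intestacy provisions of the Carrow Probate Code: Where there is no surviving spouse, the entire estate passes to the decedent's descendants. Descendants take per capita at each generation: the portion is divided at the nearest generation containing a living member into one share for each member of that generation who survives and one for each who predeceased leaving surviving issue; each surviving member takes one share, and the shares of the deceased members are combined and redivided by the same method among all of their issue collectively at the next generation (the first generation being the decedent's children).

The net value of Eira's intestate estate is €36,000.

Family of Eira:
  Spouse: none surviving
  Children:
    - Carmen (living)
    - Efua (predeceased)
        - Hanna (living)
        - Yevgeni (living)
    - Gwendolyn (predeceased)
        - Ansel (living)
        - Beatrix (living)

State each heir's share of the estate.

The entire €36,000 passes to the descendants.
That amount (€36,000) is divided at the children's generation into 3 shares of €12,000. Carmen takes €12,000. The 2 shares of the deceased (Efua and Gwendolyn) are combined into a pool of €24,000.
That pool (€24,000) is divided at the grandchildren's generation equally among Hanna, Yevgeni, Ansel, and Beatrix: €6,000 each.

Carmen: €12,000; Hanna: €6,000; Yevgeni: €6,000; Ansel: €6,000; Beatrix: €6,000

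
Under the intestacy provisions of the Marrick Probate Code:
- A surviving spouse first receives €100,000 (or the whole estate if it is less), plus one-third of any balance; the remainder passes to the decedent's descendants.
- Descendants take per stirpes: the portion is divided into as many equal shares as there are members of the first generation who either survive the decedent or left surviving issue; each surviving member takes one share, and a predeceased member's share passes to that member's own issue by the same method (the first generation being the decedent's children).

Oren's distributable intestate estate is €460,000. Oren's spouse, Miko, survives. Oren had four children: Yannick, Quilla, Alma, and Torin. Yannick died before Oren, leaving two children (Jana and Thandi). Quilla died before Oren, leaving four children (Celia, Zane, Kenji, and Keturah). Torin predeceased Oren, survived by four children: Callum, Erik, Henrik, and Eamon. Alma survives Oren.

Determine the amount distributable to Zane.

Miko first takes €100,000, leaving a balance of €360,000. Miko then takes one-third of the balance (€120,000), for a total of €220,000. The remaining €240,000 passes to the descendants.
The descendants' portion (€240,000) is divided into 4 shares of €60,000: Alma takes €60,000; Yannick's €60,000 share passes to Yannick's issue; Quilla's €60,000 share passes to Quilla's issue; Torin's €60,000 share passes to Torin's issue.
Yannick's share (€60,000) is divided into 2 shares of €30,000: Jana and Thandi each take €30,000.
Quilla's share (€60,000) is divided into 4 shares of €15,000: Celia, Zane, Kenji, and Keturah each take €15,000.
Torin's share (€60,000) is divided into 4 shares of €15,000: Callum, Erik, Henrik, and Eamon each take €15,000.

Zane receives €15,000.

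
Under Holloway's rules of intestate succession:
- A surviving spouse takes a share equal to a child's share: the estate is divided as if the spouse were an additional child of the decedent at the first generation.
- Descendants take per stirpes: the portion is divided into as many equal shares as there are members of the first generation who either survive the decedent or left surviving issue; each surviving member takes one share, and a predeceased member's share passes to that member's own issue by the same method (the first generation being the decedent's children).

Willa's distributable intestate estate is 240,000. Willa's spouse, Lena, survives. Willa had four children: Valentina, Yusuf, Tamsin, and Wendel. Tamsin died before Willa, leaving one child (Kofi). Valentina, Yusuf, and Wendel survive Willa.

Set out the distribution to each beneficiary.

The spouse counts as an additional share at the children's level, so there are 5 primary shares of 48,000. Lena takes one such share (48,000).
The children's combined portion (192,000) is divided into 4 shares of 48,000: Valentina, Yusuf, and Wendel each take 48,000; Tamsin's 48,000 share passes to Tamsin's issue.
Tamsin's share (48,000) passes entirely to Kofi.

Lena: 48,000; Valentina: 48,000; Yusuf: 48,000; Kofi: 48,000; Wendel: 48,000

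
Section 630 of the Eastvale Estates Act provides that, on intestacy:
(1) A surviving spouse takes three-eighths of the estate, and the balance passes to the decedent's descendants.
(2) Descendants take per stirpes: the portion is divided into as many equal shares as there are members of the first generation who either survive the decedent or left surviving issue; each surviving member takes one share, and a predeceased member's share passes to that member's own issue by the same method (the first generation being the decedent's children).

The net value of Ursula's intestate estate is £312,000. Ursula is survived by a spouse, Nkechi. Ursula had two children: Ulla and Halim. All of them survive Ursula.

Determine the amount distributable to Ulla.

Ulla receives £97,500.

Nkechi takes three-eighths of £312,000 = £117,000. The remaining £195,000 passes to the descendants.
The descendants' portion (£195,000) is divided into 2 shares of £97,500: Ulla and Halim each take £97,500.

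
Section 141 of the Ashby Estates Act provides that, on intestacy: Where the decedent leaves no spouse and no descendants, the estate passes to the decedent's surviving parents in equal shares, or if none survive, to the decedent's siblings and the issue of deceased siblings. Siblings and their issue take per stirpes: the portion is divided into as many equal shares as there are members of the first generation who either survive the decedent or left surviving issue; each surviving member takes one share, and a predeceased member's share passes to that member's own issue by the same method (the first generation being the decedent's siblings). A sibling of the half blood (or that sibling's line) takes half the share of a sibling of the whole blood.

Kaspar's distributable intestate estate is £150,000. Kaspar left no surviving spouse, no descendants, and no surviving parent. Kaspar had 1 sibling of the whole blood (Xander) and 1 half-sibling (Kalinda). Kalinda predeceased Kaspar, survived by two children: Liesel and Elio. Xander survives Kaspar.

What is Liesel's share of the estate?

The entire £150,000 passes to the siblings and their issue.
Counting each half-blood sibling's line as half a unit, there are 3/2 units in £150,000, so one unit is £100,000. Whole-blood lines (Xander) take £100,000 each; half-blood lines (Kalinda) take £50,000 each.
Kalinda's share (£50,000) is divided into 2 shares of £25,000: Liesel and Elio each take £25,000.

Liesel receives £25,000.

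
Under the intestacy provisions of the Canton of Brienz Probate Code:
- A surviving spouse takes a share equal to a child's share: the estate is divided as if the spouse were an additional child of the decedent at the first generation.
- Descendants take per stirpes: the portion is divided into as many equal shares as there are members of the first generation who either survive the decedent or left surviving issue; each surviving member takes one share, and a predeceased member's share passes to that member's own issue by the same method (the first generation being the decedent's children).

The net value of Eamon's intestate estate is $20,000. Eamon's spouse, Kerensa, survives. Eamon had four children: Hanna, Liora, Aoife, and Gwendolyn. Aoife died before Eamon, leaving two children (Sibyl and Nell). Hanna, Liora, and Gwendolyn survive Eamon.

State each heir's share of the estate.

The spouse counts as an additional share at the children's level, so there are 5 primary shares of $4,000. Kerensa takes one such share ($4,000).
The children's combined portion ($16,000) is divided into 4 shares of $4,000: Hanna, Liora, and Gwendolyn each take $4,000; Aoife's $4,000 share passes to Aoife's issue.
Aoife's share ($4,000) is divided into 2 shares of $2,000: Sibyl and Nell each take $2,000.

Kerensa: $4,000; Hanna: $4,000; Liora: $4,000; Sibyl: $2,000; Nell: $2,000; Gwendolyn: $4,000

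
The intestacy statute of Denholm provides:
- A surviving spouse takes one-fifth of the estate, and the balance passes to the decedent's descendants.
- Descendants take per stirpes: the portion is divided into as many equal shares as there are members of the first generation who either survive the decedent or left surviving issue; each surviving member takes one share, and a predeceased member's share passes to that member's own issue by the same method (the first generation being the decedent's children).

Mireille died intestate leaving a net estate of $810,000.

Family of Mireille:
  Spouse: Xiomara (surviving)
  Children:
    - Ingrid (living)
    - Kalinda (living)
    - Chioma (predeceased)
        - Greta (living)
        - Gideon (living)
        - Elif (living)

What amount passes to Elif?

Xiomara takes one-fifth of $810,000 = $162,000. The remaining $648,000 passes to the descendants.
The descendants' portion ($648,000) is divided into 3 shares of $216,000: Ingrid and Kalinda each take $216,000; Chioma's $216,000 share passes to Chioma's issue.
Chioma's share ($216,000) is divided into 3 shares of $72,000: Greta, Gideon, and Elif each take $72,000.

Elif receives $72,000.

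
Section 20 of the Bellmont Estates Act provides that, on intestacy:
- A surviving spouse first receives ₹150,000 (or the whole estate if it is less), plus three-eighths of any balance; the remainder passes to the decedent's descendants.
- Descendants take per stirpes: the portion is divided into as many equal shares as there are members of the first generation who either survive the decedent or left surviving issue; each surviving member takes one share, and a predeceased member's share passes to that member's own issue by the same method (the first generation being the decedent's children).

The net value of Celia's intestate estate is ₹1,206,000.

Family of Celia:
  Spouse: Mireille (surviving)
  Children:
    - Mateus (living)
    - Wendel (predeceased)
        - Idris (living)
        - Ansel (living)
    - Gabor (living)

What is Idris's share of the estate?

Mireille first takes ₹150,000, leaving a balance of ₹1,056,000. Mireille then takes three-eighths of the balance (₹396,000), for a total of ₹546,000. The remaining ₹660,000 passes to the descendants.
The descendants' portion (₹660,000) is divided into 3 shares of ₹220,000: Mateus and Gabor each take ₹220,000; Wendel's ₹220,000 share passes to Wendel's issue.
Wendel's share (₹220,000) is divided into 2 shares of ₹110,000: Idris and Ansel each take ₹110,000.

Idris receives ₹110,000.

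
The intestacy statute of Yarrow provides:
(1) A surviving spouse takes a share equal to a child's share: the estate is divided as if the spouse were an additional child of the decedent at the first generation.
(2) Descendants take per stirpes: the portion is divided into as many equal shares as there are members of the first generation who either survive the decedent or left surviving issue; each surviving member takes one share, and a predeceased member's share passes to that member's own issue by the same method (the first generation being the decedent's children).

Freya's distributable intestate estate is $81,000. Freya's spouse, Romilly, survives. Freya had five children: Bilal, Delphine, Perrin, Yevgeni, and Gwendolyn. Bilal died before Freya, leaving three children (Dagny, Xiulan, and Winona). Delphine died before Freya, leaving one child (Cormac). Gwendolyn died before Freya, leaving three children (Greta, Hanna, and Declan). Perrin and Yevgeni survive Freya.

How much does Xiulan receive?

Xiulan receives $4,500.

The spouse counts as an additional share at the children's level, so there are 6 primary shares of $13,500. Romilly takes one such share ($13,500).
The children's combined portion ($67,500) is divided into 5 shares of $13,500: Perrin and Yevgeni each take $13,500; Bilal's $13,500 share passes to Bilal's issue; Delphine's $13,500 share passes to Delphine's issue; Gwendolyn's $13,500 share passes to Gwendolyn's issue.
Bilal's share ($13,500) is divided into 3 shares of $4,500: Dagny, Xiulan, and Winona each take $4,500.
Delphine's share ($13,500) passes entirely to Cormac.
Gwendolyn's share ($13,500) is divided into 3 shares of $4,500: Greta, Hanna, and Declan each take $4,500.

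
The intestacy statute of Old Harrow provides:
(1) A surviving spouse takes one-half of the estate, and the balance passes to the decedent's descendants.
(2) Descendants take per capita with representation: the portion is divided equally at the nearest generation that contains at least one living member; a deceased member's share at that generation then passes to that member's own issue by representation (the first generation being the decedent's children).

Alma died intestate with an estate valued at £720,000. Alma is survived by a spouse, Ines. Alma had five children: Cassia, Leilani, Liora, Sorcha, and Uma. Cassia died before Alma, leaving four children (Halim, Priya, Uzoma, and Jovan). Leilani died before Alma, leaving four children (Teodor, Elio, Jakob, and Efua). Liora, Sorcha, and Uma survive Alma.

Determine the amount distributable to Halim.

Halim receives £18,000.

Ines takes one-half of £720,000 = £360,000. The remaining £360,000 passes to the descendants.
The descendants' portion (£360,000) is divided into 5 shares of £72,000: Liora, Sorcha, and Uma each take £72,000; Cassia's £72,000 share passes to Cassia's issue; Leilani's £72,000 share passes to Leilani's issue.
Cassia's share (£72,000) is divided into 4 shares of £18,000: Halim, Priya, Uzoma, and Jovan each take £18,000.
Leilani's share (£72,000) is divided into 4 shares of £18,000: Teodor, Elio, Jakob, and Efua each take £18,000.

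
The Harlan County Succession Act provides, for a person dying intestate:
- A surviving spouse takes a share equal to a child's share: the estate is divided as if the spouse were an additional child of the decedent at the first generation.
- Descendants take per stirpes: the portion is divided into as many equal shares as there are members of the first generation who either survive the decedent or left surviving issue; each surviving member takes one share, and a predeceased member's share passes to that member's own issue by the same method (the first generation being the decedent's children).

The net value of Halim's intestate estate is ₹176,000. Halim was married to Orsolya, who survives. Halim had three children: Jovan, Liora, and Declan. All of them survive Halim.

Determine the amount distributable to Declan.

Declan receives ₹44,000.

The spouse counts as an additional share at the children's level, so there are 4 primary shares of ₹44,000. Orsolya takes one such share (₹44,000).
The children's combined portion (₹132,000) is divided into 3 shares of ₹44,000: Jovan, Liora, and Declan each take ₹44,000.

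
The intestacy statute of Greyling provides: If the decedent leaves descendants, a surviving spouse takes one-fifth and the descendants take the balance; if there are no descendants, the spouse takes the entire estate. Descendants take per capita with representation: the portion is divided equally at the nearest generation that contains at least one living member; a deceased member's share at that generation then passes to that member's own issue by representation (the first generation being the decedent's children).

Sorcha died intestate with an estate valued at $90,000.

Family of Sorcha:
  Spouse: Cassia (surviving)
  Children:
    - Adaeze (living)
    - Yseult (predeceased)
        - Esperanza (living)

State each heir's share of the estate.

Cassia takes one-fifth of $90,000 = $18,000. The remaining $72,000 passes to the descendants.
The descendants' portion ($72,000) is divided into 2 shares of $36,000: Adaeze takes $36,000; Yseult's $36,000 share passes to Yseult's issue.
Yseult's share ($36,000) passes entirely to Esperanza.

Cassia: $18,000; Adaeze: $36,000; Esperanza: $36,000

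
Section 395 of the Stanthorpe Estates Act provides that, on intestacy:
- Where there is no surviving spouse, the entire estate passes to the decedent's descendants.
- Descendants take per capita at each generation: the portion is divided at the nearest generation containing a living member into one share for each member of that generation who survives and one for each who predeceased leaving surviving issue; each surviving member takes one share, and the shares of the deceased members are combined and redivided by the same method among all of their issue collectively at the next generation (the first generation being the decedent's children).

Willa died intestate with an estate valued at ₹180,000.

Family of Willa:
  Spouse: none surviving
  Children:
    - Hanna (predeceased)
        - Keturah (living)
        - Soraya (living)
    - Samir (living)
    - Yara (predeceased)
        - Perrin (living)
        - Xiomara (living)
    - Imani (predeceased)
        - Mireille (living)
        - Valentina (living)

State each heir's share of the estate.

Keturah: ₹22,500; Soraya: ₹22,500; Samir: ₹45,000; Perrin: ₹22,500; Xiomara: ₹22,500; Mireille: ₹22,500; Valentina: ₹22,500

The entire ₹180,000 passes to the descendants.
That amount (₹180,000) is divided at the children's generation into 4 shares of ₹45,000. Samir takes ₹45,000. The 3 shares of the deceased (Hanna, Yara, and Imani) are combined into a pool of ₹135,000.
That pool (₹135,000) is divided at the grandchildren's generation equally among Keturah, Soraya, Perrin, Xiomara, Mireille, and Valentina: ₹22,500 each.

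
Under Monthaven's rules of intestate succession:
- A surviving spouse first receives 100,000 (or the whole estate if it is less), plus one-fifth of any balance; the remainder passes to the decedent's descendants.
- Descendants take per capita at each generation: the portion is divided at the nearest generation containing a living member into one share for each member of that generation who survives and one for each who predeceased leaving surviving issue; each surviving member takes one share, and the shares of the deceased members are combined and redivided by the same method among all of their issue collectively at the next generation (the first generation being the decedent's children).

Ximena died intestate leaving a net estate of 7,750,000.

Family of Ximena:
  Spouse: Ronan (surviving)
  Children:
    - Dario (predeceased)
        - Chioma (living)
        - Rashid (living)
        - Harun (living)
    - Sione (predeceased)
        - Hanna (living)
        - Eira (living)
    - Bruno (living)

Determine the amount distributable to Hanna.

Ronan first takes 100,000, leaving a balance of 7,650,000. Ronan then takes one-fifth of the balance (1,530,000), for a total of 1,630,000. The remaining 6,120,000 passes to the descendants.
The descendants' portion (6,120,000) is divided at the children's generation into 3 shares of 2,040,000. Bruno takes 2,040,000. The 2 shares of the deceased (Dario and Sione) are combined into a pool of 4,080,000.
That pool (4,080,000) is divided at the grandchildren's generation equally among Chioma, Rashid, Harun, Hanna, and Eira: 816,000 each.

Hanna receives 816,000.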